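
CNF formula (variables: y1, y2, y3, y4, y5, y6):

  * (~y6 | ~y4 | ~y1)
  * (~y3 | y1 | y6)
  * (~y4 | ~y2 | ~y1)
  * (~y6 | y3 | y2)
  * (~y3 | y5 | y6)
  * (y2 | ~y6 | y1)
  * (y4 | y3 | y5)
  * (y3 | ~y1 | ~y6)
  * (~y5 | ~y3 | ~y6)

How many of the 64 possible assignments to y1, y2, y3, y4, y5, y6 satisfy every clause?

Case analysis on y6 and y3:
  y6=1, y3=1: remaining (y1,y2,y4,y5) ∈ {(0,1,0,0); (0,1,1,0); (1,0,0,0); (1,1,0,0)} — 4.
  y6=1, y3=0: remaining (y1,y2,y4,y5) ∈ {(0,1,0,1); (0,1,1,0); (0,1,1,1)} — 3.
  y6=0, y3=1: remaining (y1,y2,y4,y5) ∈ {(1,0,0,1); (1,0,1,1); (1,1,0,1)} — 3.
  y6=0, y3=0: 10 of the 16 assignments to (y1,y2,y4,y5) work.
Total: 4 + 3 + 3 + 10 = 20.

20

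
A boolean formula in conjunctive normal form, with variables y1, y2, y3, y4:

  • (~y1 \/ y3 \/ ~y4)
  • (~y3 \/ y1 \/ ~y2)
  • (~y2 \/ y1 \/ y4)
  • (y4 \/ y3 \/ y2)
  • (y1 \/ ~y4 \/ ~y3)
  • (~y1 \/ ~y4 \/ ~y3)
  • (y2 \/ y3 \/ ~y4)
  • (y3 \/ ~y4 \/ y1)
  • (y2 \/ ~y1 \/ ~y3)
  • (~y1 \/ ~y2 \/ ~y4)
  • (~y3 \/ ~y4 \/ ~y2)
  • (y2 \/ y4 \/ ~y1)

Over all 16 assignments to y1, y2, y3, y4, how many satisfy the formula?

3

Satisfying assignments:
  y1=0 y2=0 y3=1 y4=0
  y1=1 y2=1 y3=0 y4=0
  y1=1 y2=1 y3=1 y4=0
Count: 3.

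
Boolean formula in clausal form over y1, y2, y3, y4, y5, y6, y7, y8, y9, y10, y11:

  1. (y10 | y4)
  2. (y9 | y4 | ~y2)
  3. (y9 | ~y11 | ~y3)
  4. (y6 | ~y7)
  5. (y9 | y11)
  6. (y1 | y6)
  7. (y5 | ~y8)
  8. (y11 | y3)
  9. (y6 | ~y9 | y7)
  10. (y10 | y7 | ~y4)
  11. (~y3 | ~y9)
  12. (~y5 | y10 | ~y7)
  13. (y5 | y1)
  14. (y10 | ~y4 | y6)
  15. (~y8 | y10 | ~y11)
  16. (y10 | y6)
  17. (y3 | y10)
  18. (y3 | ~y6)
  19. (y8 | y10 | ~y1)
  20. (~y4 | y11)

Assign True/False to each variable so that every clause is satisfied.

Pure literal: y10 appears only positively; assign y10 = True.
Try y1 = True.
For the remaining variables, y2 = True, y3 = False, y4 = True, y5 = False, y6 = False, y7 = False, y8 = False, y9 = False, y11 = True works.

y1=T  y2=T  y3=F  y4=T  y5=F  y6=F  y7=F  y8=F  y9=F  y10=T  y11=T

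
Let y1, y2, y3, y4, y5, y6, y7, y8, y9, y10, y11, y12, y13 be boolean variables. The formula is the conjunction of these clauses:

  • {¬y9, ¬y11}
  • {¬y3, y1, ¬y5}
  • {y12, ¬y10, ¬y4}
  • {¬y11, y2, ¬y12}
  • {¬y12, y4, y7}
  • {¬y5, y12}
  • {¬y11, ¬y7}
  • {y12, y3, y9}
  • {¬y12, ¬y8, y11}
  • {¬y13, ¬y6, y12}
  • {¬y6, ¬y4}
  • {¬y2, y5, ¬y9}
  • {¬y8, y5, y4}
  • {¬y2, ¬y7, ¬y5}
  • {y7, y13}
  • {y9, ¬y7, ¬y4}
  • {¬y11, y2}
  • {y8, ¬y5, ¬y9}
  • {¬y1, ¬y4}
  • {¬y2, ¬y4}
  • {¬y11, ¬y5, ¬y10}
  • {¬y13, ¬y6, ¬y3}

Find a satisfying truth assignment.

y10 occurs only negated in the remaining clauses — set y10 = False.
Set y1 = True and propagate.
  then y4 is forced to False.
The remaining clauses are satisfied by y2 = False, y3 = True, y5 = True, y6 = True, y7 = True, y8 = False, y9 = False, y11 = False, y12 = True, y13 = False.
Every clause has at least one true literal under this assignment.

y1=1, y2=0, y3=1, y4=0, y5=1, y6=1, y7=1, y8=0, y9=0, y10=0, y11=0, y12=1, y13=0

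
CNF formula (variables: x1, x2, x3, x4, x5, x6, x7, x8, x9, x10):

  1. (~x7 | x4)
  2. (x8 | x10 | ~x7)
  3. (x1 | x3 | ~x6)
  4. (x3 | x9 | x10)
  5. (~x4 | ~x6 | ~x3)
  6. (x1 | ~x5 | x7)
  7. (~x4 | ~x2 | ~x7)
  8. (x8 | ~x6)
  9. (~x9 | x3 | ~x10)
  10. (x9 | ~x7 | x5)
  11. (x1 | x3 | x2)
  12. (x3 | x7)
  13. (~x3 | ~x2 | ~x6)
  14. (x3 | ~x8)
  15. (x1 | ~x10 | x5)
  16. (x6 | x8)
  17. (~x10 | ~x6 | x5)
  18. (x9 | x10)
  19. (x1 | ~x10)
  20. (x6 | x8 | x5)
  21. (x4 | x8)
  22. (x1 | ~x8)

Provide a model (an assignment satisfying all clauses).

Pure literal: x1 appears only positively; assign x1 = True.
Try x2 = False.
For the remaining variables, x3 = True, x4 = False, x5 = False, x6 = True, x7 = False, x8 = True, x9 = True, x10 = False works.

x1=1, x2=0, x3=1, x4=0, x5=0, x6=1, x7=0, x8=1, x9=1, x10=0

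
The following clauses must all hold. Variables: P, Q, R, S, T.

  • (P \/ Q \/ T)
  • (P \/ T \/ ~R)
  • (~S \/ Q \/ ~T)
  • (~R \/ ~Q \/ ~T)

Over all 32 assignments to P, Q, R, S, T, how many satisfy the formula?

Split on T, then Q.
  T=1, Q=1: remaining (P,R,S) ∈ {(0,0,0); (0,0,1); (1,0,0); (1,0,1)} — 4.
  T=1, Q=0: remaining (P,R,S) ∈ {(0,0,0); (0,1,0); (1,0,0); (1,1,0)} — 4.
  T=0, Q=1: S free; 3 ways for (P,R) × 2^1 = 6.
  T=0, Q=0: remaining (P,R,S) ∈ {(1,0,0); (1,0,1); (1,1,0); (1,1,1)} — 4.
Total: 4 + 4 + 6 + 4 = 18.

18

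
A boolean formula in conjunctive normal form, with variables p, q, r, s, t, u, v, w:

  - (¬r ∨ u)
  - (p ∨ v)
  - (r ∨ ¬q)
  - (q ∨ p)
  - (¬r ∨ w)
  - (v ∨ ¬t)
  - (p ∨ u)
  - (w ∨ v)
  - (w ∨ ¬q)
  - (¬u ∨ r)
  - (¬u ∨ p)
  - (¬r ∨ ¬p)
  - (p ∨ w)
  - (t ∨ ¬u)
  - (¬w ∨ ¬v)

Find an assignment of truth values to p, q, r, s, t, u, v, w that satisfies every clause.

Branch on p: take p = True.
  then r is forced to False.
  then q is forced to False.
  then u is forced to False.
For the remaining variables, s = True, t = False, v = True, w = False works.
Check each clause:
  1. (¬r ∨ u) — ¬r is true.
  2. (p ∨ v) — p is true.
  3. (¬q ∨ r) — ¬q is true.
  4. (p ∨ q) — p is true.
  5. (w ∨ ¬r) — ¬r is true.
  6. (¬t ∨ v) — ¬t is true.
  7. (u ∨ p) — p is true.
  8. (v ∨ w) — v is true.
  9. (w ∨ ¬q) — ¬q is true.
  10. (¬u ∨ r) — ¬u is true.
  11. (¬u ∨ p) — p is true.
  12. (¬r ∨ ¬p) — ¬r is true.
  13. (p ∨ w) — p is true.
  14. (t ∨ ¬u) — ¬u is true.
  15. (¬v ∨ ¬w) — ¬w is true.

p=True, q=False, r=False, s=True, t=False, u=False, v=True, w=False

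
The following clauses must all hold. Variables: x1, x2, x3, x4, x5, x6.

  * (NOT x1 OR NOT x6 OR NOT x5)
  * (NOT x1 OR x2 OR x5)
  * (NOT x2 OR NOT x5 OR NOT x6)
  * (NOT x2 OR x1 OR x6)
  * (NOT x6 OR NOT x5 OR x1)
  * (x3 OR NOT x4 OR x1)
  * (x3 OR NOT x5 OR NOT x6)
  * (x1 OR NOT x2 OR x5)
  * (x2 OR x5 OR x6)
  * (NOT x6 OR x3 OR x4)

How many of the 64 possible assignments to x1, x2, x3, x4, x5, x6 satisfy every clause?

Split on x5, then x6.
  x5=T, x6=T: a clause becomes empty — 0.
  x5=T, x6=F: 11 of the 16 assignments to (x1,x2,x3,x4) work.
  x5=F, x6=T: 5 of the 16 assignments to (x1,x2,x3,x4) work.
  x5=F, x6=F: remaining (x1,x2,x3,x4) ∈ {(T,T,F,F); (T,T,F,T); (T,T,T,F); (T,T,T,T)} — 4.
Total: 0 + 11 + 5 + 4 = 20.

20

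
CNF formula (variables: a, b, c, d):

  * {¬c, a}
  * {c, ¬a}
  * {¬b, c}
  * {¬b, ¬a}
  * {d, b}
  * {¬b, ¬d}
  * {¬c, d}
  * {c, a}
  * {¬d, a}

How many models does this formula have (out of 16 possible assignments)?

Satisfying assignments:
  a=T b=F c=T d=T
Count: 1.

1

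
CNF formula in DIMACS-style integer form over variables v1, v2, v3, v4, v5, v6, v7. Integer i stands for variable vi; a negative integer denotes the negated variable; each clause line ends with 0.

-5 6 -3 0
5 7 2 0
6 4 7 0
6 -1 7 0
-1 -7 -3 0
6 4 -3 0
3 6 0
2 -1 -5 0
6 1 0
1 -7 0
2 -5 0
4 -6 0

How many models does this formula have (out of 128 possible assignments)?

11

Case analysis on v6 and v1:
  v6=1, v1=1: 7 of the 32 assignments to (v2,v3,v4,v5,v7) work.
  v6=1, v1=0: remaining (v2,v3,v4,v5,v7) ∈ {(1,0,1,0,0); (1,0,1,1,0); (1,1,1,0,0); (1,1,1,1,0)} — 4.
  v6=0, v1=1: a clause becomes empty — 0.
  v6=0, v1=0: a clause becomes empty — 0.
Total: 7 + 4 + 0 + 0 = 11.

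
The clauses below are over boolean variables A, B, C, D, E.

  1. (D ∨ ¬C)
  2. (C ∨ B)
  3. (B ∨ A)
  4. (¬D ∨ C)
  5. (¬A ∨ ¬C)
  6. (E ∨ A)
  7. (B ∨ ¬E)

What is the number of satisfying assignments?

4

Satisfying assignments:
  A=F B=T C=F D=F E=T
  A=F B=T C=T D=T E=T
  A=T B=T C=F D=F E=F
  A=T B=T C=F D=F E=T
That's 4 in total.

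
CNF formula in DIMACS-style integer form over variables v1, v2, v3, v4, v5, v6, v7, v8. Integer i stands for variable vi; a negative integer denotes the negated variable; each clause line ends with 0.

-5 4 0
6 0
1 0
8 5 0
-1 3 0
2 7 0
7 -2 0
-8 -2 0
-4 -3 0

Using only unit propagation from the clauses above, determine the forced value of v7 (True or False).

Unit clause (v6) sets v6 = True.
Unit clause (v1) sets v1 = True.
From (~v1 \/ v3) and v1 = True: v3 = True.
(~v3 \/ ~v4): since v3 = True, the clause reduces to (~v4). v4 = False.
From (v4 \/ ~v5) and v4 = False: v5 = False.
(v5 \/ v8): since v5 = False, the clause reduces to (v8). v8 = True.
(~v8 \/ ~v2) with v8 = True leaves only ~v2, so v2 = False.
(v2 \/ v7): since v2 = False, the clause reduces to (v7). v7 = True.

True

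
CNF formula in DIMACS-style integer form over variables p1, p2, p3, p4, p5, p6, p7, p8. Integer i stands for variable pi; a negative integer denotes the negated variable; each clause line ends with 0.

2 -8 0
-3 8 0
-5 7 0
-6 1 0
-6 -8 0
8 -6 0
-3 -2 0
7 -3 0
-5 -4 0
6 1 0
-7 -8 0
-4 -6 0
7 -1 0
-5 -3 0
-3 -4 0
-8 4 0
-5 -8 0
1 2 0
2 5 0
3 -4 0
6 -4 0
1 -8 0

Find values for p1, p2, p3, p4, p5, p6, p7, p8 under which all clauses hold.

Branch on p1: take p1 = True.
  then p7 is forced to True.
  then p8 is forced to False.
  then p3 is forced to False.
  then p6 is forced to False.
  then p4 is forced to False.
Set p2 = True and propagate.
p5 is now unconstrained; take p5 = True.
Check each clause:
  1. {¬p8, p2} — ¬p8 is true.
  2. {¬p3, p8} — ¬p3 is true.
  3. {¬p5, p7} — p7 is true.
  4. {p1, ¬p6} — p1 is true.
  5. {¬p6, ¬p8} — ¬p8 is true.
  6. {¬p6, p8} — ¬p6 is true.
  7. {¬p2, ¬p3} — ¬p3 is true.
  8. {¬p3, p7} — ¬p3 is true.
  9. {¬p4, ¬p5} — ¬p4 is true.
  10. {p1, p6} — p1 is true.
  11. {¬p8, ¬p7} — ¬p8 is true.
  12. {¬p4, ¬p6} — ¬p6 is true.
  13. {¬p1, p7} — p7 is true.
  14. {¬p5, ¬p3} — ¬p3 is true.
  15. {¬p4, ¬p3} — ¬p4 is true.
  16. {p4, ¬p8} — ¬p8 is true.
  17. {¬p8, ¬p5} — ¬p8 is true.
  18. {p2, p1} — p1 is true.
  19. {p2, p5} — p2 is true.
  20. {¬p4, p3} — ¬p4 is true.
  21. {¬p4, p6} — ¬p4 is true.
  22. {¬p8, p1} — ¬p8 is true.

p1=T, p2=T, p3=F, p4=F, p5=T, p6=F, p7=T, p8=F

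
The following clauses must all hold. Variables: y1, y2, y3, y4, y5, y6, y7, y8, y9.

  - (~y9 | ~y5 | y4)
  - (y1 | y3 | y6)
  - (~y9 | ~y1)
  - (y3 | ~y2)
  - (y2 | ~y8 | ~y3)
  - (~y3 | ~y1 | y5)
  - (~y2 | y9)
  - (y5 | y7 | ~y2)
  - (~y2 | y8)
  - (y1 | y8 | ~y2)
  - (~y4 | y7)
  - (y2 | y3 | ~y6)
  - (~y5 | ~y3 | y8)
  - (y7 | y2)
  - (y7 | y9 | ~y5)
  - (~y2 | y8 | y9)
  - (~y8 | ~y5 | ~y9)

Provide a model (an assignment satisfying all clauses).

Pure literal: y7 appears only positively; assign y7 = True.
Set y1 = True and propagate.
  then y9 is forced to False.
  then y2 is forced to False.
Branch on y3: take y3 = False.
  then y6 is forced to False.
y4, y5, y8 are now unconstrained; take y4 = False, y5 = True, y8 = True.

y1=True, y2=False, y3=False, y4=False, y5=True, y6=False, y7=True, y8=True, y9=False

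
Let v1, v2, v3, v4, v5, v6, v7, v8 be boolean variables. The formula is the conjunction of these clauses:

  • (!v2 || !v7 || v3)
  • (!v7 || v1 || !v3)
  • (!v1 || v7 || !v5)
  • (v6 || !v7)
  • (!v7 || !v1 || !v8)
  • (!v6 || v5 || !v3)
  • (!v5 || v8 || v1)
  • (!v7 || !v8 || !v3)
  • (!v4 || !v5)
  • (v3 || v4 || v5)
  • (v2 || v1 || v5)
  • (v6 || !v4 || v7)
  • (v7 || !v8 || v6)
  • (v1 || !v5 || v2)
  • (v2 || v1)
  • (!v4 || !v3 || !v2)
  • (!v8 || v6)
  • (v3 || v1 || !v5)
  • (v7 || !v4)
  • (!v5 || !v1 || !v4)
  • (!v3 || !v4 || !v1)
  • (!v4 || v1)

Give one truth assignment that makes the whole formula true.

v1=True, v2=True, v3=True, v4=False, v5=True, v6=True, v7=True, v8=False

Check each clause:
  1. (v3 || !v2 || !v7) — v3 is true.
  2. (v1 || !v3 || !v7) — v1 is true.
  3. (!v1 || !v5 || v7) — v7 is true.
  4. (!v7 || v6) — v6 is true.
  5. (!v1 || !v8 || !v7) — !v8 is true.
  6. (!v6 || v5 || !v3) — v5 is true.
  7. (v8 || !v5 || v1) — v1 is true.
  8. (!v8 || !v3 || !v7) — !v8 is true.
  9. (!v5 || !v4) — !v4 is true.
  10. (v4 || v3 || v5) — v3 is true.
  11. (v1 || v5 || v2) — v1 is true.
  12. (v6 || !v4 || v7) — !v4 is true.
  13. (v6 || v7 || !v8) — !v8 is true.
  14. (!v5 || v1 || v2) — v1 is true.
  15. (v2 || v1) — v1 is true.
  16. (!v2 || !v4 || !v3) — !v4 is true.
  17. (v6 || !v8) — !v8 is true.
  18. (v3 || !v5 || v1) — v1 is true.
  19. (v7 || !v4) — !v4 is true.
  20. (!v1 || !v5 || !v4) — !v4 is true.
  21. (!v4 || !v3 || !v1) — !v4 is true.
  22. (v1 || !v4) — v1 is true.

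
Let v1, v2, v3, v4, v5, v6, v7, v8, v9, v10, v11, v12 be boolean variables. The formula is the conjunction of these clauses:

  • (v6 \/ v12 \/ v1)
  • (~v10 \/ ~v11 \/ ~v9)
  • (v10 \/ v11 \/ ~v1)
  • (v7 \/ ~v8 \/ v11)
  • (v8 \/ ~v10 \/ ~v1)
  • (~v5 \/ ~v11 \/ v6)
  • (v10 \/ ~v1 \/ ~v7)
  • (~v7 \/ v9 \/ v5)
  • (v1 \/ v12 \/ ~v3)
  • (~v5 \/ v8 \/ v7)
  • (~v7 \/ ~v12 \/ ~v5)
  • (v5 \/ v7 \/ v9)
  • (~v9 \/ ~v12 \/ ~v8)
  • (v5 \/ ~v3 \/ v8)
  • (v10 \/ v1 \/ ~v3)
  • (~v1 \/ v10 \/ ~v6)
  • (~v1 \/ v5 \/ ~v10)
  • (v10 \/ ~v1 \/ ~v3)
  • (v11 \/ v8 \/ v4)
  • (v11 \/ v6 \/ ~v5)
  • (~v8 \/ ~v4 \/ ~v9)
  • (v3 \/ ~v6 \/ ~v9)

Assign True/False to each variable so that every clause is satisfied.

v1 = T, v2 = T, v3 = F, v4 = T, v5 = T, v6 = T, v7 = T, v8 = T, v9 = F, v10 = T, v11 = F, v12 = F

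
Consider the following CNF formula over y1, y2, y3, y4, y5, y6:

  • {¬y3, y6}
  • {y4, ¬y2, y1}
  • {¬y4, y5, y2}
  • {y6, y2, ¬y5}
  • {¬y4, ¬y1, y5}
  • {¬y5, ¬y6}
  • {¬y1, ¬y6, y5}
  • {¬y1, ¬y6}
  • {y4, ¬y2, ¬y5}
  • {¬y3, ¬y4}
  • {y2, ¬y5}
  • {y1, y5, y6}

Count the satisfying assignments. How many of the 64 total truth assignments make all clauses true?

Satisfying assignments:
  y1=F y2=F y3=F y4=F y5=F y6=T
  y1=F y2=F y3=T y4=F y5=F y6=T
  y1=F y2=T y3=F y4=T y5=F y6=T
  y1=F y2=T y3=F y4=T y5=T y6=F
  y1=T y2=F y3=F y4=F y5=F y6=F
  y1=T y2=T y3=F y4=F y5=F y6=F
  y1=T y2=T y3=F y4=T y5=T y6=F
That's 7 in total.

7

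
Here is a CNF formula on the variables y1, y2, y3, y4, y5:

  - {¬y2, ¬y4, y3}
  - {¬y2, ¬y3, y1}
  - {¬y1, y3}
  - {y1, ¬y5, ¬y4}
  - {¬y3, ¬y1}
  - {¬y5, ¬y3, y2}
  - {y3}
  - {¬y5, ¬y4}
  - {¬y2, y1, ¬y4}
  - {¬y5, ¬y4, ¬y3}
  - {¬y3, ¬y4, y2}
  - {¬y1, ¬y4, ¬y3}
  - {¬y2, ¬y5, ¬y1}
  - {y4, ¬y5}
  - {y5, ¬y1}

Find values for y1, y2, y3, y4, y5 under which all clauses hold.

y1=F  y2=F  y3=T  y4=F  y5=F

The clause (y3) is unit: y3 must be True.
(¬y1) is a unit clause, so y1 = False.
Unit propagation: (¬y2) forces y2 = False.
Unit propagation: (¬y5) forces y5 = False.
Unit propagation: (¬y4) forces y4 = False.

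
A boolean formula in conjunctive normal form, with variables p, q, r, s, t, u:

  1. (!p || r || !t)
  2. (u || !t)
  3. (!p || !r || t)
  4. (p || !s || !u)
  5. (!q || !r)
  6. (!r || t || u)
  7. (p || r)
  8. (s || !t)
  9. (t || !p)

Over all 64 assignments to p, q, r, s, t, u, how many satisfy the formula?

2

Satisfying assignments:
  p=0 q=0 r=1 s=0 t=0 u=1
  p=1 q=0 r=1 s=1 t=1 u=1
That's 2 in total.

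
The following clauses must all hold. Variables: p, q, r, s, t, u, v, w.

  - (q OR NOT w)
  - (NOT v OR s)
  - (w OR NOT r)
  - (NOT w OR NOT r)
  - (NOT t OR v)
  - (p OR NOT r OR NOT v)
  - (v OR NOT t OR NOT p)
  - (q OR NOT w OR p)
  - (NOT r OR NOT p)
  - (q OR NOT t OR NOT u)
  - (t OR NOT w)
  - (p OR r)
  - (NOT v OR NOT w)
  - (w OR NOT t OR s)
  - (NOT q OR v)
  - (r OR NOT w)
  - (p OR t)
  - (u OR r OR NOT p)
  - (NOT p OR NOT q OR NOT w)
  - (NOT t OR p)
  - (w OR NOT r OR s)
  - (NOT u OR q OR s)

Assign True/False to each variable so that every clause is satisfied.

p=T, q=T, r=F, s=T, t=F, u=T, v=T, w=F

Check each clause:
  1. (NOT w OR q) — NOT w is true.
  2. (NOT v OR s) — s is true.
  3. (NOT r OR w) — NOT r is true.
  4. (NOT w OR NOT r) — NOT w is true.
  5. (v OR NOT t) — NOT t is true.
  6. (p OR NOT r OR NOT v) — p is true.
  7. (NOT p OR NOT t OR v) — NOT t is true.
  8. (p OR q OR NOT w) — NOT w is true.
  9. (NOT p OR NOT r) — NOT r is true.
  10. (NOT t OR q OR NOT u) — q is true.
  11. (t OR NOT w) — NOT w is true.
  12. (p OR r) — p is true.
  13. (NOT v OR NOT w) — NOT w is true.
  14. (NOT t OR s OR w) — NOT t is true.
  15. (v OR NOT q) — v is true.
  16. (r OR NOT w) — NOT w is true.
  17. (t OR p) — p is true.
  18. (u OR r OR NOT p) — u is true.
  19. (NOT q OR NOT w OR NOT p) — NOT w is true.
  20. (p OR NOT t) — p is true.
  21. (w OR NOT r OR s) — s is true.
  22. (s OR q OR NOT u) — q is true.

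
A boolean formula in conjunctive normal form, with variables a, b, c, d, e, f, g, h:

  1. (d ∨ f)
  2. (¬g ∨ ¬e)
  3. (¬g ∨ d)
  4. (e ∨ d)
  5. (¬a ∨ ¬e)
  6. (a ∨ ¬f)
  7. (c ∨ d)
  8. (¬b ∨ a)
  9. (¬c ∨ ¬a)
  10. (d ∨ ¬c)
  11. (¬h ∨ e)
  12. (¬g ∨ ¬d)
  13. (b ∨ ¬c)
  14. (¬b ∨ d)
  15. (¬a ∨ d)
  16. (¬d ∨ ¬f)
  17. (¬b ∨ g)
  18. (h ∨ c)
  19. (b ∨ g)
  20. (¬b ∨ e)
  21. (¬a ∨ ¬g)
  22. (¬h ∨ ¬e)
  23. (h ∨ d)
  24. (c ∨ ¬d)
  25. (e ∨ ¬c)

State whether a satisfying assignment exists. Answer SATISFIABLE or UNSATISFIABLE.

d = True:
  propagation gives g=False, f=False, b=False; an empty clause results — contradiction.
d = False:
  propagation gives f=True, g=False, e=True, a=False; an empty clause results — contradiction.
Every branch closes, so no satisfying assignment exists.

UNSATISFIABLE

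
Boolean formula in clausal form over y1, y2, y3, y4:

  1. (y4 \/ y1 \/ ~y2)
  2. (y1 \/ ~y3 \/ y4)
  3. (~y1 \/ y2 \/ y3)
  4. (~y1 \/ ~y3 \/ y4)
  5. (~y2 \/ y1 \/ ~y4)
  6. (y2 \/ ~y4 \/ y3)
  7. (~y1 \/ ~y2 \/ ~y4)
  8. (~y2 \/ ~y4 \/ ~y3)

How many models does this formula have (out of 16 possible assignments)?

4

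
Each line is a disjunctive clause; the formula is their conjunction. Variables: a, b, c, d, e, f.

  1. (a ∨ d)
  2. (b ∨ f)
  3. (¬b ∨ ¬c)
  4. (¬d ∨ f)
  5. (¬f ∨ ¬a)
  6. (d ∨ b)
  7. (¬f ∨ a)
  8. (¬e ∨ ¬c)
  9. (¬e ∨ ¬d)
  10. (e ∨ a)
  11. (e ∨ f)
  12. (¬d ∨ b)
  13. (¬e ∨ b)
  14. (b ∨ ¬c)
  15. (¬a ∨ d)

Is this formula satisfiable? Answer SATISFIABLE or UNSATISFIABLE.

UNSATISFIABLE

b = True:
  a = True:
    propagation gives f=False, d=False; an empty clause results — contradiction.
  a = False:
    propagation gives d=True, f=True; an empty clause results — contradiction.
b = False:
  propagation gives f=True, a=False; an empty clause results — contradiction.
Every branch closes, so no satisfying assignment exists.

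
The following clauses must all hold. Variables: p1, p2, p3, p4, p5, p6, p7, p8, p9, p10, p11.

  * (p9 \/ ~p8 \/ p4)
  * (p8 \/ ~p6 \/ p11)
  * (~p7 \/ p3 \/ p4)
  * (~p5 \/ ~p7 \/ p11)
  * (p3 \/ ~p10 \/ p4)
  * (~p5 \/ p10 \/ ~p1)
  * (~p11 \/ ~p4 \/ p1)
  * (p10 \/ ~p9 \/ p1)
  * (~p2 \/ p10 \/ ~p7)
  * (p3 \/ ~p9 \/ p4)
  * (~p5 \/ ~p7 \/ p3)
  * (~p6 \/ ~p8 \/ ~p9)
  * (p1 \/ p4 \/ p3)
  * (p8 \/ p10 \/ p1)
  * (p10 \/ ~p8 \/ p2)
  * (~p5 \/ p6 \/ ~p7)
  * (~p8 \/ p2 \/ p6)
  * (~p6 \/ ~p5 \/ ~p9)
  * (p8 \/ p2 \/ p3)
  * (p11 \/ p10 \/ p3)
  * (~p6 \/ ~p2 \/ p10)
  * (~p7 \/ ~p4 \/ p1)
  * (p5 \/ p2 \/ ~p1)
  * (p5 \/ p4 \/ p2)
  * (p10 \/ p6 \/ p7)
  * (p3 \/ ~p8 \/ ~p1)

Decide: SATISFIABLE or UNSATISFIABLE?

SATISFIABLE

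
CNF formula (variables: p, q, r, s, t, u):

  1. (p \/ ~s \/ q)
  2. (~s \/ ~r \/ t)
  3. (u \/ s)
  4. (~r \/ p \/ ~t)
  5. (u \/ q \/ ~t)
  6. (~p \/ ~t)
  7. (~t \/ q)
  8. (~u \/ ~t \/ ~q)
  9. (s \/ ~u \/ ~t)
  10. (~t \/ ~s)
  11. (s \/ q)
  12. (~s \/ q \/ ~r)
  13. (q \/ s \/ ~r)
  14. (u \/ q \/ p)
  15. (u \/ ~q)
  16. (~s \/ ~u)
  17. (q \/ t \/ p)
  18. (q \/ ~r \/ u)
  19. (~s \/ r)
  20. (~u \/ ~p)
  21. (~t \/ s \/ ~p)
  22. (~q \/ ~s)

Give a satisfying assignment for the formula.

p=False, q=True, r=True, s=False, t=False, u=True

Try p = False.
For the remaining variables, q = True, r = True, s = False, t = False, u = True works.
Every clause has at least one true literal under this assignment.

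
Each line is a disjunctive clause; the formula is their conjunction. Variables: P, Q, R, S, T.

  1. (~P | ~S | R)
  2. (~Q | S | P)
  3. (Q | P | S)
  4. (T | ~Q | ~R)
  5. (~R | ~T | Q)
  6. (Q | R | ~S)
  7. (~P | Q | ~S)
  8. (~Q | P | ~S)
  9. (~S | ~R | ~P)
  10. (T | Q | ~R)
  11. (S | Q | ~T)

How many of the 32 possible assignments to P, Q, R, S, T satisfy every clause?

4

The models are:
  P=T Q=F R=F S=F T=F
  P=T Q=T R=F S=F T=F
  P=T Q=T R=F S=F T=T
  P=T Q=T R=T S=F T=T
Count: 4.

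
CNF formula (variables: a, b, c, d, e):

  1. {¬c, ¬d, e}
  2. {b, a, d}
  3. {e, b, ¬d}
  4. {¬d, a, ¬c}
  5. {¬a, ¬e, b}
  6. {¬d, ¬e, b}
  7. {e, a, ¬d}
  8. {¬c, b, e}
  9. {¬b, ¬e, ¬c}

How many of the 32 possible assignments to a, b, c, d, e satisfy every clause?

Split on e, then b.
  e=1, b=1: remaining (a,c,d) ∈ {(0,0,0); (0,0,1); (1,0,0); (1,0,1)} — 4.
  e=1, b=0: a clause becomes empty — 0.
  e=0, b=1: 5 of the 8 assignments to (a,c,d) work.
  e=0, b=0: remaining (a,c,d) ∈ {(1,0,0)} — 1.
Total: 4 + 0 + 5 + 1 = 10.

10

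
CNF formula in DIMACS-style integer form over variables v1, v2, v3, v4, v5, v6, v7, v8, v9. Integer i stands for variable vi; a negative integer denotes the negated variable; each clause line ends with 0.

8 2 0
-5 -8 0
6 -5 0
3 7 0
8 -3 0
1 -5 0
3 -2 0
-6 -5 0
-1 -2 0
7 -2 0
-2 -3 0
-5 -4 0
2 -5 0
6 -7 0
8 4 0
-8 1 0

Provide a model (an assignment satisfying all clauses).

v1 = T  v2 = F  v3 = T  v4 = F  v5 = F  v6 = F  v7 = F  v8 = T  v9 = T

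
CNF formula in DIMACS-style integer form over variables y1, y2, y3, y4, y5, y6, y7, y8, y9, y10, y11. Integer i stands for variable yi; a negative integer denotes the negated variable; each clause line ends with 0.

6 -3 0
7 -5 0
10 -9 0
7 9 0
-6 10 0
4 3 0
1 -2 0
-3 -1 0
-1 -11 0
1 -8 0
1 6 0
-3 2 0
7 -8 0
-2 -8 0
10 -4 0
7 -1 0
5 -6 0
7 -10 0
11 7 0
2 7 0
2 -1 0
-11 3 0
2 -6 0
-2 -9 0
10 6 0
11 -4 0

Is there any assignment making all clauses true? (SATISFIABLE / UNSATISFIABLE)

y1 = True:
  propagation gives y3=False, y4=True, y11=False; an empty clause results — contradiction.
y1 = False:
  propagation gives y2=False, y8=False, y6=True; an empty clause results — contradiction.
Every branch closes, so no satisfying assignment exists.

UNSATISFIABLE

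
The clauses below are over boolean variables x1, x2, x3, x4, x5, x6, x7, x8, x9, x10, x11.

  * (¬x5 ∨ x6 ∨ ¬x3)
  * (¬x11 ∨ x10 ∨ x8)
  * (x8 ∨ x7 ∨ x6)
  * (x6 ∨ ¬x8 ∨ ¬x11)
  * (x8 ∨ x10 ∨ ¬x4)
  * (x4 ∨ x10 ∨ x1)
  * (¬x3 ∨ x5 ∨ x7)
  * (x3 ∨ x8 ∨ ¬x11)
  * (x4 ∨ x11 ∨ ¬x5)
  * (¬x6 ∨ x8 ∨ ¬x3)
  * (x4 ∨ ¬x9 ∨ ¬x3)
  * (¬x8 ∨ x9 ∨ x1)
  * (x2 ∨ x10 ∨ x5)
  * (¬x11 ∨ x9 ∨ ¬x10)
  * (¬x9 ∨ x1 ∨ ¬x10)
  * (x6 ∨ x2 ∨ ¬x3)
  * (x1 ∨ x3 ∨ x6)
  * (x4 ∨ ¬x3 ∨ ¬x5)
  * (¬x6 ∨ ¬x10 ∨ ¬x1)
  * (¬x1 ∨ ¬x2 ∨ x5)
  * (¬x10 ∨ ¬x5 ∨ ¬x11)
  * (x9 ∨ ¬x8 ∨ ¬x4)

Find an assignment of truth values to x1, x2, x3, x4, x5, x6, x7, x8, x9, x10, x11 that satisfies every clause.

Pure literal: x7 appears only positively; assign x7 = True.
Try x1 = False.
Branch on x2: take x2 = True.
The remaining clauses are satisfied by x3 = True, x4 = False, x5 = False, x6 = False, x8 = False, x9 = False, x10 = True, x11 = False.
Every clause has at least one true literal under this assignment.
Check each clause:
  1. (¬x3 ∨ ¬x5 ∨ x6) — ¬x5 is true.
  2. (x10 ∨ x8 ∨ ¬x11) — x10 is true.
  3. (x8 ∨ x6 ∨ x7) — x7 is true.
  4. (¬x11 ∨ ¬x8 ∨ x6) — ¬x8 is true.
  5. (x8 ∨ x10 ∨ ¬x4) — x10 is true.
  6. (x1 ∨ x4 ∨ x10) — x10 is true.
  7. (¬x3 ∨ x7 ∨ x5) — x7 is true.
  8. (¬x11 ∨ x8 ∨ x3) — x3 is true.
  9. (¬x5 ∨ x4 ∨ x11) — ¬x5 is true.
  10. (x8 ∨ ¬x6 ∨ ¬x3) — ¬x6 is true.
  11. (x4 ∨ ¬x3 ∨ ¬x9) — ¬x9 is true.
  12. (¬x8 ∨ x9 ∨ x1) — ¬x8 is true.
  13. (x5 ∨ x2 ∨ x10) — x2 is true.
  14. (¬x10 ∨ x9 ∨ ¬x11) — ¬x11 is true.
  15. (¬x9 ∨ ¬x10 ∨ x1) — ¬x9 is true.
  16. (x2 ∨ ¬x3 ∨ x6) — x2 is true.
  17. (x3 ∨ x6 ∨ x1) — x3 is true.
  18. (¬x5 ∨ ¬x3 ∨ x4) — ¬x5 is true.
  19. (¬x1 ∨ ¬x6 ∨ ¬x10) — ¬x6 is true.
  20. (x5 ∨ ¬x1 ∨ ¬x2) — ¬x1 is true.
  21. (¬x5 ∨ ¬x10 ∨ ¬x11) — ¬x5 is true.
  22. (¬x8 ∨ ¬x4 ∨ x9) — ¬x8 is true.

x1 = False, x2 = True, x3 = True, x4 = False, x5 = False, x6 = False, x7 = True, x8 = False, x9 = False, x10 = True, x11 = False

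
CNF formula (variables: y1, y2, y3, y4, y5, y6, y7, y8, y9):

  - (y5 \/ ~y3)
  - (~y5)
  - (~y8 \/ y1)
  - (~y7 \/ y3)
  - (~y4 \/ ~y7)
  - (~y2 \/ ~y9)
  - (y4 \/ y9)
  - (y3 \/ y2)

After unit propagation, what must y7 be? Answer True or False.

False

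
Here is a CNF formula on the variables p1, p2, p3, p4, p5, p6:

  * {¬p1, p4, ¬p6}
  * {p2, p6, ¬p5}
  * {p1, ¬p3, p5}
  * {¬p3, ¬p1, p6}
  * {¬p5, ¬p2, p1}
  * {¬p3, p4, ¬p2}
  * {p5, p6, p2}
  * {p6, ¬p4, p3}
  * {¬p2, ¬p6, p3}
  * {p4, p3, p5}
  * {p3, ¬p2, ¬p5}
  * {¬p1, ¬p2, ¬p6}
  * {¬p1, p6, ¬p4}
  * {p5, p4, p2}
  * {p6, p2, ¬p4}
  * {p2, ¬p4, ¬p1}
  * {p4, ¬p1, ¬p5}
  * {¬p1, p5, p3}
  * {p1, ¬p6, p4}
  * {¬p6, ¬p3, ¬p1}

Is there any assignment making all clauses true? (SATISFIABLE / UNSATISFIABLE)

Set p1 = False and propagate.
Branch on p2: take p2 = False.
Branch on p3: take p3 = False.
The remaining clauses are satisfied by p4 = True, p5 = True, p6 = True.
So p1=False, p2=False, p3=False, p4=True, p5=True, p6=True is a satisfying assignment.

SATISFIABLE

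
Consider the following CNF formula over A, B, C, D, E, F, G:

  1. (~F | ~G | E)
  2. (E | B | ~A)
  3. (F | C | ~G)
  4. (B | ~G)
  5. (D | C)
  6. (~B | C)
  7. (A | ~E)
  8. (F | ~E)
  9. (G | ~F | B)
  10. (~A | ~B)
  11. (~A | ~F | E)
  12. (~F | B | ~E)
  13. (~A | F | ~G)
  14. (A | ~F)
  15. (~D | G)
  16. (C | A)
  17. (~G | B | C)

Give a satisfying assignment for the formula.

A=F  B=T  C=T  D=T  E=F  F=F  G=T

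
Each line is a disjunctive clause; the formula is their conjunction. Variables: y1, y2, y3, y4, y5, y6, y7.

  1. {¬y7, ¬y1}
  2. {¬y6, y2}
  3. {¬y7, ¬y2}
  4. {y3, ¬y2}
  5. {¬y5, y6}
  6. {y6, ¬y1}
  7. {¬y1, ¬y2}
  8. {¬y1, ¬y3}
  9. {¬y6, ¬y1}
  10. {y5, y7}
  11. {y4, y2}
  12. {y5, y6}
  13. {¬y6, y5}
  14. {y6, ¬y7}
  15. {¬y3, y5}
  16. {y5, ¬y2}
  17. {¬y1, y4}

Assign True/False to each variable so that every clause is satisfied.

y1 = False, y2 = True, y3 = True, y4 = False, y5 = True, y6 = True, y7 = False

Pure literal: y1 appears only negated; assign y1 = False.
Branch on y2: take y2 = True.
  then y7 is forced to False.
  then y3 is forced to True.
  then y5 is forced to True.
  then y6 is forced to True.
y4 is now unconstrained; take y4 = False.
Check each clause:
  1. {¬y1, ¬y7} — ¬y7 is true.
  2. {y2, ¬y6} — y2 is true.
  3. {¬y2, ¬y7} — ¬y7 is true.
  4. {y3, ¬y2} — y3 is true.
  5. {¬y5, y6} — y6 is true.
  6. {y6, ¬y1} — y6 is true.
  7. {¬y2, ¬y1} — ¬y1 is true.
  8. {¬y3, ¬y1} — ¬y1 is true.
  9. {¬y1, ¬y6} — ¬y1 is true.
  10. {y5, y7} — y5 is true.
  11. {y4, y2} — y2 is true.
  12. {y5, y6} — y5 is true.
  13. {¬y6, y5} — y5 is true.
  14. {¬y7, y6} — ¬y7 is true.
  15. {y5, ¬y3} — y5 is true.
  16. {¬y2, y5} — y5 is true.
  17. {¬y1, y4} — ¬y1 is true.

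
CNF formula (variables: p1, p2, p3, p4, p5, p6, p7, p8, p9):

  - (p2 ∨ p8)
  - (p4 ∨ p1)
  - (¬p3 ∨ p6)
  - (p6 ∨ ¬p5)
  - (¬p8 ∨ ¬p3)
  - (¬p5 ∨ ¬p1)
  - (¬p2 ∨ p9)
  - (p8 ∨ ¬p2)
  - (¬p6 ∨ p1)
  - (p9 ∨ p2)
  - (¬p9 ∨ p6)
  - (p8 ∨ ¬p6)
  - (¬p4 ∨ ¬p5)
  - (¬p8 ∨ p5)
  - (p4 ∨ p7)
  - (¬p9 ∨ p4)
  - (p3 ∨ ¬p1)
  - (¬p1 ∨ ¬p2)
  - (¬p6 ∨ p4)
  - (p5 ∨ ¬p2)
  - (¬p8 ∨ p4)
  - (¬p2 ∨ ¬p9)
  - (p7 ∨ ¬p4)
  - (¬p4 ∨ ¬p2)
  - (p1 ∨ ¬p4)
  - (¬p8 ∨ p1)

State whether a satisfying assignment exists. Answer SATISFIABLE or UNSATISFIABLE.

UNSATISFIABLE

p4 = True:
  propagation gives p5=False, p8=False, p2=True; an empty clause results — contradiction.
p4 = False:
  propagation gives p1=True, p5=False, p8=False, p2=True; an empty clause results — contradiction.
Every branch closes, so no satisfying assignment exists.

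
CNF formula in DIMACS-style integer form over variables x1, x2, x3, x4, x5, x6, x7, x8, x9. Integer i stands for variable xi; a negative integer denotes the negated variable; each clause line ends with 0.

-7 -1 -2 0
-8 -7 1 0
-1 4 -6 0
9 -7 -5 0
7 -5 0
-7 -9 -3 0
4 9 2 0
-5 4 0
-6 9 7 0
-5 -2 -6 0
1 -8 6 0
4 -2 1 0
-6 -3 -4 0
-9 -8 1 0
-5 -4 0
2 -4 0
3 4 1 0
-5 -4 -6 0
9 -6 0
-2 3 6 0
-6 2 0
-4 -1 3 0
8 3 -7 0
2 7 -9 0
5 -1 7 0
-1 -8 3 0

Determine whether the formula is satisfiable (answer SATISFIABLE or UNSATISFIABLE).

SATISFIABLE

Branch on x1: take x1 = False.
Set x2 = True and propagate.
  then x4 is forced to True.
  then x5 is forced to False.
The remaining clauses are satisfied by x3 = False, x6 = True, x7 = False, x8 = False, x9 = True.
So x1 = 0, x2 = 1, x3 = 0, x4 = 1, x5 = 0, x6 = 1, x7 = 0, x8 = 0, x9 = 1 is a satisfying assignment.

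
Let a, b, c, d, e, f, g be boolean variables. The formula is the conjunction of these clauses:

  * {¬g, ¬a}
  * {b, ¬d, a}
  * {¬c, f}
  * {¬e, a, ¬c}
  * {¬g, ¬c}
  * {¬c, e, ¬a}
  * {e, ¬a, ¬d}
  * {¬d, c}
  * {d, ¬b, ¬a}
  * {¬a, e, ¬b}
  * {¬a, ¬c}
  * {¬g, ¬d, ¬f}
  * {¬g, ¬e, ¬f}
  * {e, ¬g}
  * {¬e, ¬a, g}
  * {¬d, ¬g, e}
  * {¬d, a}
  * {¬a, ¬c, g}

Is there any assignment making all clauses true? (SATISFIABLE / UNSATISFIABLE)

SATISFIABLE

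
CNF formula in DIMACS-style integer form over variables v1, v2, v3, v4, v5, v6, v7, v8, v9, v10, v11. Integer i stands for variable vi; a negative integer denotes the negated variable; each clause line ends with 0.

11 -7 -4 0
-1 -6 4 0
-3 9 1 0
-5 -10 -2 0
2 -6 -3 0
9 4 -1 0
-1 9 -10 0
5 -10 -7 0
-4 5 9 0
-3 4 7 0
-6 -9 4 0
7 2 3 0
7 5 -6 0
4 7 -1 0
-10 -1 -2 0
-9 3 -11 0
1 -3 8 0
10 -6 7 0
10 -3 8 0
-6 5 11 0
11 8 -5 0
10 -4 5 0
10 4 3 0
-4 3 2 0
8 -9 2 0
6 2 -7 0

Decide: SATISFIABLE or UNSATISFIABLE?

SATISFIABLE

Pure literal: v8 appears only positively; assign v8 = True.
Try v1 = False.
Set v2 = True and propagate.
The remaining clauses are satisfied by v3 = False, v4 = True, v5 = True, v6 = False, v7 = True, v9 = False, v10 = False, v11 = True.
Every clause has at least one true literal under this assignment.
So v1 = 0  v2 = 1  v3 = 0  v4 = 1  v5 = 1  v6 = 0  v7 = 1  v8 = 1  v9 = 0  v10 = 0  v11 = 1 is a satisfying assignment.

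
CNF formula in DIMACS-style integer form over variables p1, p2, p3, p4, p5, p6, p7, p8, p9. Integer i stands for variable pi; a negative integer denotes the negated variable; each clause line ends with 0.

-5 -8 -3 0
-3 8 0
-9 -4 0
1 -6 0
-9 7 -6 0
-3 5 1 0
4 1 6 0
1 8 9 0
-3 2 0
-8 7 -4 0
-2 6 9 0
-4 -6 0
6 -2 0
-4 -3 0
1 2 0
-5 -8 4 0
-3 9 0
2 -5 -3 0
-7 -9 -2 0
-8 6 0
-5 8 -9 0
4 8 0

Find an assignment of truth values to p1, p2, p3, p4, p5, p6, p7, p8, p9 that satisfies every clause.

p1 occurs only positively in the remaining clauses — set p1 = True.
Pure literal: p3 appears only negated; assign p3 = False.
Try p2 = False.
Branch on p4: take p4 = False.
  then p8 is forced to True.
  then p5 is forced to False.
  then p6 is forced to True.
The remaining clauses are satisfied by p7 = True, p9 = False.
Check each clause:
  1. (¬p5 ∨ ¬p8 ∨ ¬p3) — ¬p5 is true.
  2. (¬p3 ∨ p8) — p8 is true.
  3. (¬p9 ∨ ¬p4) — ¬p4 is true.
  4. (p1 ∨ ¬p6) — p1 is true.
  5. (¬p9 ∨ ¬p6 ∨ p7) — p7 is true.
  6. (p5 ∨ ¬p3 ∨ p1) — p1 is true.
  7. (p1 ∨ p6 ∨ p4) — p1 is true.
  8. (p8 ∨ p9 ∨ p1) — p8 is true.
  9. (p2 ∨ ¬p3) — ¬p3 is true.
  10. (¬p4 ∨ p7 ∨ ¬p8) — ¬p4 is true.
  11. (¬p2 ∨ p9 ∨ p6) — ¬p2 is true.
  12. (¬p4 ∨ ¬p6) — ¬p4 is true.
  13. (¬p2 ∨ p6) — ¬p2 is true.
  14. (¬p4 ∨ ¬p3) — ¬p4 is true.
  15. (p1 ∨ p2) — p1 is true.
  16. (p4 ∨ ¬p8 ∨ ¬p5) — ¬p5 is true.
  17. (¬p3 ∨ p9) — ¬p3 is true.
  18. (¬p3 ∨ p2 ∨ ¬p5) — ¬p5 is true.
  19. (¬p7 ∨ ¬p2 ∨ ¬p9) — ¬p2 is true.
  20. (p6 ∨ ¬p8) — p6 is true.
  21. (p8 ∨ ¬p5 ∨ ¬p9) — p8 is true.
  22. (p4 ∨ p8) — p8 is true.

p1=T  p2=F  p3=F  p4=F  p5=F  p6=T  p7=T  p8=T  p9=F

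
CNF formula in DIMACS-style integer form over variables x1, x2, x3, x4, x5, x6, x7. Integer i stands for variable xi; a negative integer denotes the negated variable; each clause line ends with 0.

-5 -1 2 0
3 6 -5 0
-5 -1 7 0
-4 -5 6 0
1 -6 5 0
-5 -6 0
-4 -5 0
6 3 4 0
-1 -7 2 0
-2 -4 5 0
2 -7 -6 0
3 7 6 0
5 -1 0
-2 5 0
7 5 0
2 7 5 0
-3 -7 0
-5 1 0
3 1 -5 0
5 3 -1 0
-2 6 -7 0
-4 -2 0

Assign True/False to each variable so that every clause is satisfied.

Try x1 = False.
  then x5 is forced to False.
  then x6 is forced to False.
  then x2 is forced to False.
  then x7 is forced to True.
  then x3 is forced to False.
  then x4 is forced to True.
Every clause has at least one true literal under this assignment.

x1 = 0  x2 = 0  x3 = 0  x4 = 1  x5 = 0  x6 = 0  x7 = 1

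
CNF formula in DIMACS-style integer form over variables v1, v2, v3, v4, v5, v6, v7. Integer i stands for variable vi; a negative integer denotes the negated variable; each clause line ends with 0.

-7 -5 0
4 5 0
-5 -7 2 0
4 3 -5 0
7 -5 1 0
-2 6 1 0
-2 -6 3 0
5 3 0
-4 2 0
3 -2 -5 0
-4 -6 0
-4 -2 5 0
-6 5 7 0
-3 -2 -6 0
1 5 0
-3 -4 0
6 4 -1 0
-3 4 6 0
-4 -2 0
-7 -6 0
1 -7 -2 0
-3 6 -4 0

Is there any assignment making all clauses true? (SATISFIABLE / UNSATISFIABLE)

Set v1 = True and propagate.
Try v2 = False.
  then v4 is forced to False.
  then v5 is forced to True.
  then v7 is forced to False.
  then v3 is forced to True.
  then v6 is forced to True.
Every clause has at least one true literal under this assignment.
So v1=1, v2=0, v3=1, v4=0, v5=1, v6=1, v7=0 is a satisfying assignment.

SATISFIABLE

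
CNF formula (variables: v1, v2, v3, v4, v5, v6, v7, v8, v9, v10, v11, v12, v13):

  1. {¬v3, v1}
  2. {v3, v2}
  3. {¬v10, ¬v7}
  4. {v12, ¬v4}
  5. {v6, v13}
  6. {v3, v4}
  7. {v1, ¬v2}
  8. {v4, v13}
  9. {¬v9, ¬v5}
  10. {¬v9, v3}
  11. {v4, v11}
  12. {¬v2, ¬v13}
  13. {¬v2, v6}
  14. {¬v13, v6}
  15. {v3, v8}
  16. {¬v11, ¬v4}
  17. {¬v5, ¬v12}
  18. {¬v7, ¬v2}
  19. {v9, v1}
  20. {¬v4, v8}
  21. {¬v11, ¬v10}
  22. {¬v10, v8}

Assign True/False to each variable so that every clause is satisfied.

v1 occurs only positively in the remaining clauses — set v1 = True.
v5 occurs only negated in the remaining clauses — set v5 = False.
Try v2 = False.
  then v3 is forced to True.
Branch on v4: take v4 = True.
  then v12 is forced to True.
  then v11 is forced to False.
  then v8 is forced to True.
Branch on v6: take v6 = True.
The remaining clauses are satisfied by v7 = False, v9 = True, v10 = False, v13 = True.
Every clause has at least one true literal under this assignment.

v1=T  v2=F  v3=T  v4=T  v5=F  v6=T  v7=F  v8=T  v9=T  v10=F  v11=F  v12=T  v13=T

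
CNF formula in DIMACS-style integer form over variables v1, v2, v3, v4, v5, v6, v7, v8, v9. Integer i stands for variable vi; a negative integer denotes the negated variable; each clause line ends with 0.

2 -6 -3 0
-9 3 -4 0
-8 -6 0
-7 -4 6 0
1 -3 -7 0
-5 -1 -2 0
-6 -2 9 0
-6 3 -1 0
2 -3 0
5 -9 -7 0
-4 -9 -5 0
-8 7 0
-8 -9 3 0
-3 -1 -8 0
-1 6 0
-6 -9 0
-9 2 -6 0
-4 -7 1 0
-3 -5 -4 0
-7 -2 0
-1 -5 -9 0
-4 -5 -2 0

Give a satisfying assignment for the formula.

v1 = False, v2 = False, v3 = False, v4 = False, v5 = True, v6 = False, v7 = True, v8 = True, v9 = False

Check each clause:
  1. (NOT v3 OR NOT v6 OR v2) — NOT v6 is true.
  2. (NOT v4 OR NOT v9 OR v3) — NOT v4 is true.
  3. (NOT v6 OR NOT v8) — NOT v6 is true.
  4. (NOT v7 OR NOT v4 OR v6) — NOT v4 is true.
  5. (v1 OR NOT v7 OR NOT v3) — NOT v3 is true.
  6. (NOT v1 OR NOT v5 OR NOT v2) — NOT v2 is true.
  7. (v9 OR NOT v2 OR NOT v6) — NOT v6 is true.
  8. (v3 OR NOT v1 OR NOT v6) — NOT v6 is true.
  9. (NOT v3 OR v2) — NOT v3 is true.
  10. (NOT v7 OR NOT v9 OR v5) — v5 is true.
  11. (NOT v9 OR NOT v4 OR NOT v5) — NOT v4 is true.
  12. (v7 OR NOT v8) — v7 is true.
  13. (NOT v8 OR NOT v9 OR v3) — NOT v9 is true.
  14. (NOT v3 OR NOT v8 OR NOT v1) — NOT v3 is true.
  15. (NOT v1 OR v6) — NOT v1 is true.
  16. (NOT v6 OR NOT v9) — NOT v6 is true.
  17. (v2 OR NOT v9 OR NOT v6) — NOT v6 is true.
  18. (NOT v4 OR v1 OR NOT v7) — NOT v4 is true.
  19. (NOT v3 OR NOT v5 OR NOT v4) — NOT v4 is true.
  20. (NOT v7 OR NOT v2) — NOT v2 is true.
  21. (NOT v9 OR NOT v1 OR NOT v5) — NOT v1 is true.
  22. (NOT v2 OR NOT v5 OR NOT v4) — NOT v4 is true.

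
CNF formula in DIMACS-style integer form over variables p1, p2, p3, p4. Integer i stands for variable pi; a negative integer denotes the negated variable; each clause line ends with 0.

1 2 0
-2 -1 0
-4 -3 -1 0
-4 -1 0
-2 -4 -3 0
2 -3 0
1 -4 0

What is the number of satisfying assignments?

The models are:
  p1=F p2=T p3=F p4=F
  p1=F p2=T p3=T p4=F
  p1=T p2=F p3=F p4=F
Count: 3.

3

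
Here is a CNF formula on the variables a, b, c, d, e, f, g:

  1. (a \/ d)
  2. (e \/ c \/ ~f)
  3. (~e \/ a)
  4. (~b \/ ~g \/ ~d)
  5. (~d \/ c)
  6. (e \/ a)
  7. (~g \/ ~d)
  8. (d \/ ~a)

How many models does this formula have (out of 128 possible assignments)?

Split on d, then a.
  d=1, a=1: forces c=1; g=0; b, e, f free → 2^3 = 8.
  d=1, a=0: a clause becomes empty — 0.
  d=0, a=1: a clause becomes empty — 0.
  d=0, a=0: a clause becomes empty — 0.
Total: 8 + 0 + 0 + 0 = 8.

8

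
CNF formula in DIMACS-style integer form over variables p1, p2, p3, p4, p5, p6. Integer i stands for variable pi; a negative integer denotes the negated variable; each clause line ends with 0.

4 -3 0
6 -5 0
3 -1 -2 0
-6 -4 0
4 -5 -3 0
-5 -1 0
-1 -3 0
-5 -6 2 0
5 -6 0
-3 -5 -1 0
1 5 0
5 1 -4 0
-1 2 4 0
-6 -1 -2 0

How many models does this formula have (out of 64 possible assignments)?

2

Satisfying assignments:
  p1=0 p2=1 p3=0 p4=0 p5=1 p6=1
  p1=1 p2=0 p3=0 p4=1 p5=0 p6=0
That's 2 in total.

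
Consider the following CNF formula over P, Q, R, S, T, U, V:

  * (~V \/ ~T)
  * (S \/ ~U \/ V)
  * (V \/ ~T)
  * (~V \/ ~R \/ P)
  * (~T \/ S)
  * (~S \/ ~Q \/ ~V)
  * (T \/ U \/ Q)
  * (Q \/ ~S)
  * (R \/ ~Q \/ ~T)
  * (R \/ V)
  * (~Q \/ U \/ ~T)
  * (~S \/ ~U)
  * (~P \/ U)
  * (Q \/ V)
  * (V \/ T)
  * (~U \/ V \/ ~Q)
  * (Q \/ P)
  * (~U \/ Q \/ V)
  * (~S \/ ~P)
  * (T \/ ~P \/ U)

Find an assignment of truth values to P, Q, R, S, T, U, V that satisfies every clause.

P = 1, Q = 1, R = 0, S = 0, T = 0, U = 1, V = 1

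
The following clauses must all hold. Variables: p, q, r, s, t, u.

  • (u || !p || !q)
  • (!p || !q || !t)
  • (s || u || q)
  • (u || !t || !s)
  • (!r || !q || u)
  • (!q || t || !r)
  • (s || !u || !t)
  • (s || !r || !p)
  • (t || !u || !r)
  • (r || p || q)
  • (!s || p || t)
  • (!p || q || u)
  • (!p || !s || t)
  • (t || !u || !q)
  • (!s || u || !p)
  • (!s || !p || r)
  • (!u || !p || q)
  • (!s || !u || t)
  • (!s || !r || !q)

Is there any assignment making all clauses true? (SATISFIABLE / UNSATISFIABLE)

SATISFIABLE

Try p = False.
Branch on q: take q = False.
  then r is forced to True.
The remaining clauses are satisfied by s = True, t = True, u = True.
Every clause has at least one true literal under this assignment.
So p=False, q=False, r=True, s=True, t=True, u=True is a satisfying assignment.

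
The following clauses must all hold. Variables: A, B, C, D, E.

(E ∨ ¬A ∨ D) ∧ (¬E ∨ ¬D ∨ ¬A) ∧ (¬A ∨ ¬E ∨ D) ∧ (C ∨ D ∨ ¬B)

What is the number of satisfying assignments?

Case analysis on D and A:
  D=T, A=T: remaining (B,C,E) ∈ {(F,F,F); (F,T,F); (T,F,F); (T,T,F)} — 4.
  D=T, A=F: B, C, E free → 2^3 = 8.
  D=F, A=T: a clause becomes empty — 0.
  D=F, A=F: E free; 3 ways for (B,C) × 2^1 = 6.
Total: 4 + 8 + 0 + 6 = 18.

18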